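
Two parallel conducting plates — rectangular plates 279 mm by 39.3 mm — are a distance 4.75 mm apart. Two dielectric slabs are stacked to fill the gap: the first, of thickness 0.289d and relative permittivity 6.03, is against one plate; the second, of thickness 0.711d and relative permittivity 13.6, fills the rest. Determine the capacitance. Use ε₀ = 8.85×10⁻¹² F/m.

A = 279 × 39.3 mm² = 1.10×10⁻² m².
Stacked slabs ⇒ two capacitors in series, each with the full plate area.
C₁ = κ₁ε₀A/d₁ = 6.03 × 8.85×10⁻¹² × 1.10×10⁻² / 1.37×10⁻³ = 4.26×10⁻¹⁰ F.
C₂ = κ₂ε₀A/d₂ = 13.6 × 8.85×10⁻¹² × 1.10×10⁻² / 3.38×10⁻³ = 3.91×10⁻¹⁰ F.
C = (1/C₁ + 1/C₂)⁻¹ = 2.04×10⁻¹⁰ F.

C ≈ 204 pF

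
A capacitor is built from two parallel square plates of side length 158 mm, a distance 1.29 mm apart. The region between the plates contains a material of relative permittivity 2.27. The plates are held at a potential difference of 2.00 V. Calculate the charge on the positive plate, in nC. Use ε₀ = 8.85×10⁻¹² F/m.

A = (158 mm)² = 2.50×10⁻² m².
C = κε₀A/d = 2.27 × 8.85×10⁻¹² × 2.50×10⁻² / 1.29×10⁻³ = 3.89×10⁻¹⁰ F.
Q = CV = 3.89×10⁻¹⁰ × 2.00 = 7.78×10⁻¹⁰ C.

Q ≈ 0.778 nC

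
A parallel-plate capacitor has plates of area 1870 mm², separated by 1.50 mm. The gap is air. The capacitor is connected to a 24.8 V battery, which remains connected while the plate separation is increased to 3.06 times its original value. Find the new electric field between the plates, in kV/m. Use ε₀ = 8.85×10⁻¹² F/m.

A = 1870 mm² = 1.87×10⁻³ m².
Initially C₁ = ε₀A/d = 8.85×10⁻¹² × 1.87×10⁻³ / 1.50×10⁻³ = 1.10×10⁻¹¹ F.
E₁ = 1.65×10⁴ V/m.
Battery connected ⇒ V is held fixed. E = V/d, so E₂/E₁ = d₁/d₂ = 0.327.
E₂ = 0.327 × 1.65×10⁴ = 5.40×10³ V/m.

5.40 kV/m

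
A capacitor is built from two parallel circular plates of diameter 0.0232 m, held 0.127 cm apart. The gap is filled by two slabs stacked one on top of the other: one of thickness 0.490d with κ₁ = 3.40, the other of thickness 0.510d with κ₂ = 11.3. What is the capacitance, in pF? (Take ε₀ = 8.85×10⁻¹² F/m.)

C ≈ 15.6 pF

A = π(0.0232/2 m)² = 4.23×10⁻⁴ m².
Stacked slabs ⇒ two capacitors in series, each with the full plate area.
C₁ = κ₁ε₀A/d₁ = 3.40 × 8.85×10⁻¹² × 4.23×10⁻⁴ / 6.22×10⁻⁴ = 2.04×10⁻¹¹ F.
C₂ = κ₂ε₀A/d₂ = 11.3 × 8.85×10⁻¹² × 4.23×10⁻⁴ / 6.48×10⁻⁴ = 6.53×10⁻¹¹ F.
C = (1/C₁ + 1/C₂)⁻¹ = 1.56×10⁻¹¹ F.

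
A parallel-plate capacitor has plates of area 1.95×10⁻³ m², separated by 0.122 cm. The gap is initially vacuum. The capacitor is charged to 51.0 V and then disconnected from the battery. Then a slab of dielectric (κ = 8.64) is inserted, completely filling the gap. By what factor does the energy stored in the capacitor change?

0.116

Isolated ⇒ Q is held fixed.
C₂ = 8.64 C₁ and U = Q²/(2C), so U₂/U₁ = C₁/C₂ = 0.116.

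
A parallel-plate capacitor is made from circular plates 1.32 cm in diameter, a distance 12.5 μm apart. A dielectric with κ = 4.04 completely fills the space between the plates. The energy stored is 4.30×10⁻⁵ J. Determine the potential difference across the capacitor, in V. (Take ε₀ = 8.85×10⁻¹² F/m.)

V ≈ 469 V

A = π(1.32/2 cm)² = 1.37×10⁻⁴ m².
C = κε₀A/d = 4.04 × 8.85×10⁻¹² × 1.37×10⁻⁴ / 1.25×10⁻⁵ = 3.91×10⁻¹⁰ F.
V = √(2U/C) = √(2 × 4.30×10⁻⁵ / 3.91×10⁻¹⁰) = 4.69×10² V.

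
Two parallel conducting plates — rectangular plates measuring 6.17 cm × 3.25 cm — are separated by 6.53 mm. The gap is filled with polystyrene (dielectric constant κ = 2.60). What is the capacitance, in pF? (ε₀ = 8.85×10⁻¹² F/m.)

A = 6.17 × 3.25 cm² = 2.01×10⁻³ m².
C = κε₀A/d = 2.60 × 8.85×10⁻¹² × 2.01×10⁻³ / 6.53×10⁻³ = 7.07×10⁻¹² F.

C ≈ 7.07 pF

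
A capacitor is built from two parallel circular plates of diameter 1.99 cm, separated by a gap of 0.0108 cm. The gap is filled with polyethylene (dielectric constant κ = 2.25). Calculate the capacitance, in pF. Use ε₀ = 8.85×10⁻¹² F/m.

C ≈ 57.3 pF

A = π(1.99/2 cm)² = 3.11×10⁻⁴ m².
C = κε₀A/d = 2.25 × 8.85×10⁻¹² × 3.11×10⁻⁴ / 1.08×10⁻⁴ = 5.73×10⁻¹¹ F.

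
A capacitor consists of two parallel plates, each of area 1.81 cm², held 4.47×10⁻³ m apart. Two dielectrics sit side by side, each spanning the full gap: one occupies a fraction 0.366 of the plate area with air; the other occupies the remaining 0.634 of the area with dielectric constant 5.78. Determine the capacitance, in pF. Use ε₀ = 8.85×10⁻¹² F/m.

A = 1.81 cm² = 1.81×10⁻⁴ m².
Side-by-side slabs ⇒ two capacitors in parallel, each spanning the full gap.
C₁ = κ₁ε₀A₁/d = 1.00 × 8.85×10⁻¹² × 6.62×10⁻⁵ / 4.47×10⁻³ = 1.31×10⁻¹³ F.
C₂ = κ₂ε₀A₂/d = 5.78 × 8.85×10⁻¹² × 1.15×10⁻⁴ / 4.47×10⁻³ = 1.31×10⁻¹² F.
C = C₁ + C₂ = 1.44×10⁻¹² F.

C ≈ 1.44 pF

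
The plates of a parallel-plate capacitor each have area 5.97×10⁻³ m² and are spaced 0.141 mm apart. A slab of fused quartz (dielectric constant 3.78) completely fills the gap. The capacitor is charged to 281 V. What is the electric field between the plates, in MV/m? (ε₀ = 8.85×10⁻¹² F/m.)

E ≈ 1.99 MV/m

E = V/d = 281 / 1.41×10⁻⁴ = 1.99×10⁶ V/m.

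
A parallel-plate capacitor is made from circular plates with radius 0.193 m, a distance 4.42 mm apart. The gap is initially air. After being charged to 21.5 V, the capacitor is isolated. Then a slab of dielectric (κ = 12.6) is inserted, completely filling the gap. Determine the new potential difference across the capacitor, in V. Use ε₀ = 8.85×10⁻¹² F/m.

V ≈ 1.71 V

A = π(0.193 m)² = 0.117 m².
Initially C₁ = ε₀A/d = 8.85×10⁻¹² × 0.117 / 4.42×10⁻³ = 2.34×10⁻¹⁰ F.
V₁ = 21.5 V.
Isolated ⇒ Q is held fixed. C₂ = 12.6 C₁ and V = Q/C, so V₂/V₁ = C₁/C₂ = 0.0794.
V₂ = 0.0794 × 21.5 = 1.71 V.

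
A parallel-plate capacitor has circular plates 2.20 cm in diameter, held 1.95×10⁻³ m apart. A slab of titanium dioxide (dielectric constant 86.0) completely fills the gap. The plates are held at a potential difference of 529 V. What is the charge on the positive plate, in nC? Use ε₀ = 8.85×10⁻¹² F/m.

78.5 nC

A = π(2.20/2 cm)² = 3.80×10⁻⁴ m².
C = κε₀A/d = 86.0 × 8.85×10⁻¹² × 3.80×10⁻⁴ / 1.95×10⁻³ = 1.48×10⁻¹⁰ F.
Q = CV = 1.48×10⁻¹⁰ × 529 = 7.85×10⁻⁸ C.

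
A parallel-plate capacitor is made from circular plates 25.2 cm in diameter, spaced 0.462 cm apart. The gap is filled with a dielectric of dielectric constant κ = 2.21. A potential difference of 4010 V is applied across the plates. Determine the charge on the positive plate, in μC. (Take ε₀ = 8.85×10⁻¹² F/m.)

A = π(25.2/2 cm)² = 4.99×10⁻² m².
C = κε₀A/d = 2.21 × 8.85×10⁻¹² × 4.99×10⁻² / 4.62×10⁻³ = 2.11×10⁻¹⁰ F.
Q = CV = 2.11×10⁻¹⁰ × 4010 = 8.47×10⁻⁷ C.

0.847 μC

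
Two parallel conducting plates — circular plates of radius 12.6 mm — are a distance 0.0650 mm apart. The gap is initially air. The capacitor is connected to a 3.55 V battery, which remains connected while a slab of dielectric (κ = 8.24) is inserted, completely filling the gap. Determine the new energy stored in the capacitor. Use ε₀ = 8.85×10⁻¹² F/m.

3.53 nJ

A = π(12.6 mm)² = 4.99×10⁻⁴ m².
Initially C₁ = ε₀A/d = 8.85×10⁻¹² × 4.99×10⁻⁴ / 6.50×10⁻⁵ = 6.79×10⁻¹¹ F.
U₁ = 4.28×10⁻¹⁰ J.
Battery connected ⇒ V is held fixed. C₂ = 8.24 C₁ and U = ½CV², so U₂/U₁ = C₂/C₁ = 8.24.
U₂ = 8.24 × 4.28×10⁻¹⁰ = 3.53×10⁻⁹ J.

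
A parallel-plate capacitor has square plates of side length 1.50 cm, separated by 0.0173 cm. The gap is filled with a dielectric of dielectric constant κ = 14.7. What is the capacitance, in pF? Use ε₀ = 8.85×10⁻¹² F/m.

A = (1.50 cm)² = 2.25×10⁻⁴ m².
C = κε₀A/d = 14.7 × 8.85×10⁻¹² × 2.25×10⁻⁴ / 1.73×10⁻⁴ = 1.69×10⁻¹⁰ F.

C ≈ 169 pF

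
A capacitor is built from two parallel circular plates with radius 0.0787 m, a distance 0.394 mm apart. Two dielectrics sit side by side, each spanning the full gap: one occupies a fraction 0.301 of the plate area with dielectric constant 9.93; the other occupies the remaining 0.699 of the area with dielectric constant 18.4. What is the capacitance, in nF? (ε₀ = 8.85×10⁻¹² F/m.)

A = π(0.0787 m)² = 1.95×10⁻² m².
Side-by-side slabs ⇒ two capacitors in parallel, each spanning the full gap.
C₁ = κ₁ε₀A₁/d = 9.93 × 8.85×10⁻¹² × 5.86×10⁻³ / 3.94×10⁻⁴ = 1.31×10⁻⁹ F.
C₂ = κ₂ε₀A₂/d = 18.4 × 8.85×10⁻¹² × 1.36×10⁻² / 3.94×10⁻⁴ = 5.62×10⁻⁹ F.
C = C₁ + C₂ = 6.93×10⁻⁹ F.

6.93 nF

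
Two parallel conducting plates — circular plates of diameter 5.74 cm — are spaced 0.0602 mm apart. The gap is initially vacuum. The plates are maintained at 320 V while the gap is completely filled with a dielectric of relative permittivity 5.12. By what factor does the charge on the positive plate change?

Battery connected ⇒ V is held fixed.
C₂ = 5.12 C₁ and Q = CV, so Q₂/Q₁ = C₂/C₁ = 5.12.

Q₂/Q₁ ≈ 5.12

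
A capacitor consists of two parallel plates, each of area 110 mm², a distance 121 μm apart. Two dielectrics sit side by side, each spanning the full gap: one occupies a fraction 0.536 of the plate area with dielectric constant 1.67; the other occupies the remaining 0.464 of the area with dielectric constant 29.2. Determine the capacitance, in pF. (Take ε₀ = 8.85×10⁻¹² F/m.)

A = 110 mm² = 1.10×10⁻⁴ m².
Side-by-side slabs ⇒ two capacitors in parallel, each spanning the full gap.
C₁ = κ₁ε₀A₁/d = 1.67 × 8.85×10⁻¹² × 5.90×10⁻⁵ / 1.21×10⁻⁴ = 7.20×10⁻¹² F.
C₂ = κ₂ε₀A₂/d = 29.2 × 8.85×10⁻¹² × 5.10×10⁻⁵ / 1.21×10⁻⁴ = 1.09×10⁻¹⁰ F.
C = C₁ + C₂ = 1.16×10⁻¹⁰ F.

116 pF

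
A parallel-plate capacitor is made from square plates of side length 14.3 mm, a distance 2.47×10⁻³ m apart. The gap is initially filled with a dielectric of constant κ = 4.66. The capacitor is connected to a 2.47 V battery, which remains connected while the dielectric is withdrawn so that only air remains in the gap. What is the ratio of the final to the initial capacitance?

0.215

C = κε₀A/d scales with κ, so C₂/C₁ = 1/κ = 1/4.66 = 0.215.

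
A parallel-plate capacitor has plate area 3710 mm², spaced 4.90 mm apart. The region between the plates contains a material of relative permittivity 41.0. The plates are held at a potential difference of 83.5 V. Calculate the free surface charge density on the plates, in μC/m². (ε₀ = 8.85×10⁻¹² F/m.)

A = 3710 mm² = 3.71×10⁻³ m².
C = κε₀A/d = 41.0 × 8.85×10⁻¹² × 3.71×10⁻³ / 4.90×10⁻³ = 2.75×10⁻¹⁰ F.
σ = Q/A = CV/A = 2.75×10⁻¹⁰ × 83.5 / 3.71×10⁻³ = 6.18×10⁻⁶ C/m².

σ ≈ 6.18 μC/m²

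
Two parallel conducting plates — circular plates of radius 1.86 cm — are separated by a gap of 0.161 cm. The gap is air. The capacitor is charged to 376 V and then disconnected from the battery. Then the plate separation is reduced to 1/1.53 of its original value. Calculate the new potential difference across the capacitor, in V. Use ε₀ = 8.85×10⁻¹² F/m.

246 V

A = π(1.86 cm)² = 1.09×10⁻³ m².
Initially C₁ = ε₀A/d = 8.85×10⁻¹² × 1.09×10⁻³ / 1.61×10⁻³ = 5.97×10⁻¹² F.
V₁ = 3.76×10² V.
Isolated ⇒ Q is held fixed. C₂ = 1.53 C₁ and V = Q/C, so V₂/V₁ = C₁/C₂ = 0.654.
V₂ = 0.654 × 3.76×10² = 2.46×10² V.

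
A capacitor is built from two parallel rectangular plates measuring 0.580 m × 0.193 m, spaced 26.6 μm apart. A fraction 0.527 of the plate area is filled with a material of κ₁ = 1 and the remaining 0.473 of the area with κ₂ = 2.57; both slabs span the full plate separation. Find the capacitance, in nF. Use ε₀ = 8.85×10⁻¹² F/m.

C ≈ 64.9 nF

A = 0.580 × 0.193 m² = 0.112 m².
Side-by-side slabs ⇒ two capacitors in parallel, each spanning the full gap.
C₁ = κ₁ε₀A₁/d = 1.00 × 8.85×10⁻¹² × 5.90×10⁻² / 2.66×10⁻⁵ = 1.96×10⁻⁸ F.
C₂ = κ₂ε₀A₂/d = 2.57 × 8.85×10⁻¹² × 5.29×10⁻² / 2.66×10⁻⁵ = 4.53×10⁻⁸ F.
C = C₁ + C₂ = 6.49×10⁻⁸ F.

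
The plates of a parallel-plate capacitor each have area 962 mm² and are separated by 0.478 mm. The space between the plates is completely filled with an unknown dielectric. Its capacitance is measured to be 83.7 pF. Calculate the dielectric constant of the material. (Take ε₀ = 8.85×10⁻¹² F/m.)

A = 962 mm² = 9.62×10⁻⁴ m².
κ = Cd/(ε₀A) = 8.37×10⁻¹¹ × 4.78×10⁻⁴ / (8.85×10⁻¹² × 9.62×10⁻⁴) = 4.70.

κ ≈ 4.70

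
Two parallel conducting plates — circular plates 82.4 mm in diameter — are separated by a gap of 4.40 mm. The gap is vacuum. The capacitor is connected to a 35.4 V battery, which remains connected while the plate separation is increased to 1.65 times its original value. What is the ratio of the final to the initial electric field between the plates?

Battery connected ⇒ V is held fixed.
E = V/d, so E₂/E₁ = d₁/d₂ = 0.606.

0.606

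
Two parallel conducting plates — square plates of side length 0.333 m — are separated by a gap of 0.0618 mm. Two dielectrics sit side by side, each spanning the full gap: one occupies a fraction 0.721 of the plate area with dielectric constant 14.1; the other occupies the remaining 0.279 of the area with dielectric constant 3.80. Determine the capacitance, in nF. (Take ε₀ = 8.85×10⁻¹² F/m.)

C ≈ 178 nF

A = (0.333 m)² = 0.111 m².
Side-by-side slabs ⇒ two capacitors in parallel, each spanning the full gap.
C₁ = κ₁ε₀A₁/d = 14.1 × 8.85×10⁻¹² × 8.00×10⁻² / 6.18×10⁻⁵ = 1.61×10⁻⁷ F.
C₂ = κ₂ε₀A₂/d = 3.80 × 8.85×10⁻¹² × 3.09×10⁻² / 6.18×10⁻⁵ = 1.68×10⁻⁸ F.
C = C₁ + C₂ = 1.78×10⁻⁷ F.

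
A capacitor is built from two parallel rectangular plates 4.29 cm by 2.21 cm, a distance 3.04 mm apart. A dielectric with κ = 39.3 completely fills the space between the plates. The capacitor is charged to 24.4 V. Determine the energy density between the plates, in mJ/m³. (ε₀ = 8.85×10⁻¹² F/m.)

E = V/d = 24.4 / 3.04×10⁻³ = 8.03×10³ V/m.
u = ½κε₀E² = ½ × 39.3 × 8.85×10⁻¹² × (8.03×10³)² = 1.12×10⁻² J/m³.

11.2 mJ/m³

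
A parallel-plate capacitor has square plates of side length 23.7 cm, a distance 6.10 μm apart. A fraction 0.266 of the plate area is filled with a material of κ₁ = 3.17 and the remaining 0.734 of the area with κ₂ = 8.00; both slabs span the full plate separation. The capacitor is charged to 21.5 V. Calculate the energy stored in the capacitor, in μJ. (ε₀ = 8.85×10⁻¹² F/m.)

A = (23.7 cm)² = 5.62×10⁻² m².
Side-by-side slabs ⇒ two capacitors in parallel, each spanning the full gap.
C₁ = κ₁ε₀A₁/d = 3.17 × 8.85×10⁻¹² × 1.49×10⁻² / 6.10×10⁻⁶ = 6.87×10⁻⁸ F.
C₂ = κ₂ε₀A₂/d = 8.00 × 8.85×10⁻¹² × 4.12×10⁻² / 6.10×10⁻⁶ = 4.79×10⁻⁷ F.
C = C₁ + C₂ = 5.47×10⁻⁷ F.
U = ½CV² = ½ × 5.47×10⁻⁷ × (21.5)² = 1.26×10⁻⁴ J.

U ≈ 126 μJ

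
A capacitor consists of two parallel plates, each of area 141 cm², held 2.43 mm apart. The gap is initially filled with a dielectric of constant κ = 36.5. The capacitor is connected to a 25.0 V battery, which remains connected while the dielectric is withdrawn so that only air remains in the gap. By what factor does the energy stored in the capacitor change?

U₂/U₁ ≈ 0.0274

Battery connected ⇒ V is held fixed.
C₂ = 0.0274 C₁ and U = ½CV², so U₂/U₁ = C₂/C₁ = 0.0274.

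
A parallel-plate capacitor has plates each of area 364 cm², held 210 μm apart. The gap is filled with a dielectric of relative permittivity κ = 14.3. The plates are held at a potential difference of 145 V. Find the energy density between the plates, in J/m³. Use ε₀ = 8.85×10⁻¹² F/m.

E = V/d = 145 / 2.10×10⁻⁴ = 6.90×10⁵ V/m.
u = ½κε₀E² = ½ × 14.3 × 8.85×10⁻¹² × (6.90×10⁵)² = 30.2 J/m³.

30.2 J/m³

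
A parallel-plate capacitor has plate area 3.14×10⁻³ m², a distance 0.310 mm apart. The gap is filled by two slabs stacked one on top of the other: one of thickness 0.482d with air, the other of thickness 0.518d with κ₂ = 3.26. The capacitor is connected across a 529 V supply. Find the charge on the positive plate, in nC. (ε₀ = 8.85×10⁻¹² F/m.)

74.0 nC

Stacked slabs ⇒ two capacitors in series, each with the full plate area.
C₁ = κ₁ε₀A/d₁ = 1.00 × 8.85×10⁻¹² × 3.14×10⁻³ / 1.49×10⁻⁴ = 1.86×10⁻¹⁰ F.
C₂ = κ₂ε₀A/d₂ = 3.26 × 8.85×10⁻¹² × 3.14×10⁻³ / 1.61×10⁻⁴ = 5.64×10⁻¹⁰ F.
C = (1/C₁ + 1/C₂)⁻¹ = 1.40×10⁻¹⁰ F.
Q = CV = 1.40×10⁻¹⁰ × 529 = 7.40×10⁻⁸ C.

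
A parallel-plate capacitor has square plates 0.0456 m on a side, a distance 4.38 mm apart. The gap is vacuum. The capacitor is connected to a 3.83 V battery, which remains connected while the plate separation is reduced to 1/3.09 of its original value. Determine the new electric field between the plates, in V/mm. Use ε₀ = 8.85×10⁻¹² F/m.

2.70 V/mm

A = (0.0456 m)² = 2.08×10⁻³ m².
Initially C₁ = ε₀A/d = 8.85×10⁻¹² × 2.08×10⁻³ / 4.38×10⁻³ = 4.20×10⁻¹² F.
E₁ = 8.74×10² V/m.
Battery connected ⇒ V is held fixed. E = V/d, so E₂/E₁ = d₁/d₂ = 3.09.
E₂ = 3.09 × 8.74×10² = 2.70×10³ V/m.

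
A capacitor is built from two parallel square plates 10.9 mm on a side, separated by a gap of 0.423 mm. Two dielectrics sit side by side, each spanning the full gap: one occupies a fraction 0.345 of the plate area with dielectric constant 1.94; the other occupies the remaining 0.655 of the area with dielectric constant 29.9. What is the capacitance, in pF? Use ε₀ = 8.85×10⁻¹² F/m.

A = (10.9 mm)² = 1.19×10⁻⁴ m².
Side-by-side slabs ⇒ two capacitors in parallel, each spanning the full gap.
C₁ = κ₁ε₀A₁/d = 1.94 × 8.85×10⁻¹² × 4.10×10⁻⁵ / 4.23×10⁻⁴ = 1.66×10⁻¹² F.
C₂ = κ₂ε₀A₂/d = 29.9 × 8.85×10⁻¹² × 7.78×10⁻⁵ / 4.23×10⁻⁴ = 4.87×10⁻¹¹ F.
C = C₁ + C₂ = 5.03×10⁻¹¹ F.

C ≈ 50.3 pF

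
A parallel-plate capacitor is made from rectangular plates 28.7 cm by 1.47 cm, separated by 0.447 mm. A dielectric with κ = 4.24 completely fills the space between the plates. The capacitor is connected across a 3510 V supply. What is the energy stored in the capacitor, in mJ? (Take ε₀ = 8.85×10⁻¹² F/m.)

A = 28.7 × 1.47 cm² = 4.22×10⁻³ m².
C = κε₀A/d = 4.24 × 8.85×10⁻¹² × 4.22×10⁻³ / 4.47×10⁻⁴ = 3.54×10⁻¹⁰ F.
U = ½CV² = ½ × 3.54×10⁻¹⁰ × (3510)² = 2.18×10⁻³ J.

2.18 mJ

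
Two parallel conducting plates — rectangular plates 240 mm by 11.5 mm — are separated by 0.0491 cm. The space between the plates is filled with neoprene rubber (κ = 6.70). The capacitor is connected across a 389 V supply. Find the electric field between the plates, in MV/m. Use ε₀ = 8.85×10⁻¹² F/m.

E = V/d = 389 / 4.91×10⁻⁴ = 7.92×10⁵ V/m.

E ≈ 0.792 MV/m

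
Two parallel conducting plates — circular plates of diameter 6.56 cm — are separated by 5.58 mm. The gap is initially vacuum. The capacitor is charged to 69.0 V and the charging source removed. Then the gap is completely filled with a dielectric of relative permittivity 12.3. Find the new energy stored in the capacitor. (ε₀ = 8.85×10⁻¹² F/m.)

U ≈ 1.04 nJ

A = π(6.56/2 cm)² = 3.38×10⁻³ m².
Initially C₁ = ε₀A/d = 8.85×10⁻¹² × 3.38×10⁻³ / 5.58×10⁻³ = 5.36×10⁻¹² F.
U₁ = 1.28×10⁻⁸ J.
Isolated ⇒ Q is held fixed. C₂ = 12.3 C₁ and U = Q²/(2C), so U₂/U₁ = C₁/C₂ = 0.0813.
U₂ = 0.0813 × 1.28×10⁻⁸ = 1.04×10⁻⁹ J.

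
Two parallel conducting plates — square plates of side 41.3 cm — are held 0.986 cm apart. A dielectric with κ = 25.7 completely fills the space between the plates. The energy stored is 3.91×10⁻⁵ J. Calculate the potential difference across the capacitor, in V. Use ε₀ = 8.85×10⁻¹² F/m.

A = (41.3 cm)² = 0.171 m².
C = κε₀A/d = 25.7 × 8.85×10⁻¹² × 0.171 / 9.86×10⁻³ = 3.93×10⁻⁹ F.
V = √(2U/C) = √(2 × 3.91×10⁻⁵ / 3.93×10⁻⁹) = 1.41×10² V.

V ≈ 141 V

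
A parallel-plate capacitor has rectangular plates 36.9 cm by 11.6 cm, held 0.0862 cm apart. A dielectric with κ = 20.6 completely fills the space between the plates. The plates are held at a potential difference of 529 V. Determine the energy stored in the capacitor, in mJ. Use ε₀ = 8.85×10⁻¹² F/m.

1.27 mJ

A = 36.9 × 11.6 cm² = 4.28×10⁻² m².
C = κε₀A/d = 20.6 × 8.85×10⁻¹² × 4.28×10⁻² / 8.62×10⁻⁴ = 9.05×10⁻⁹ F.
U = ½CV² = ½ × 9.05×10⁻⁹ × (529)² = 1.27×10⁻³ J.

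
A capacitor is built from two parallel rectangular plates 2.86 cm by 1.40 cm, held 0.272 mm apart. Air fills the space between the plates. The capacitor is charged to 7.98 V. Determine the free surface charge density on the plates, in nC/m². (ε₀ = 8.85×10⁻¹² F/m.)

260 nC/m²

A = 2.86 × 1.40 cm² = 4.00×10⁻⁴ m².
C = ε₀A/d = 8.85×10⁻¹² × 4.00×10⁻⁴ / 2.72×10⁻⁴ = 1.30×10⁻¹¹ F.
σ = Q/A = CV/A = 1.30×10⁻¹¹ × 7.98 / 4.00×10⁻⁴ = 2.60×10⁻⁷ C/m².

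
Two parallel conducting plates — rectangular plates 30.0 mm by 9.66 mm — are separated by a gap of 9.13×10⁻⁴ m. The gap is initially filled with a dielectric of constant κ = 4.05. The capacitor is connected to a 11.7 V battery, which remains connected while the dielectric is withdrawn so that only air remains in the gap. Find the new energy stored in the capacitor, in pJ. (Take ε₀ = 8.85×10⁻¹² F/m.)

A = 30.0 × 9.66 mm² = 2.90×10⁻⁴ m².
Initially C₁ = κε₀A/d = 4.05 × 8.85×10⁻¹² × 2.90×10⁻⁴ / 9.13×10⁻⁴ = 1.14×10⁻¹¹ F.
U₁ = 7.79×10⁻¹⁰ J.
Battery connected ⇒ V is held fixed. C₂ = 0.247 C₁ and U = ½CV², so U₂/U₁ = C₂/C₁ = 0.247.
U₂ = 0.247 × 7.79×10⁻¹⁰ = 1.92×10⁻¹⁰ J.

192 pJ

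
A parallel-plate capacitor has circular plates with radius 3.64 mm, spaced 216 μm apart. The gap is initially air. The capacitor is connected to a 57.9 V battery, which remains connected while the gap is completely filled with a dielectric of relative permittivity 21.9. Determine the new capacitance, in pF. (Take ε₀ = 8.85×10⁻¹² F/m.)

37.3 pF

A = π(3.64 mm)² = 4.16×10⁻⁵ m².
Initially C₁ = ε₀A/d = 8.85×10⁻¹² × 4.16×10⁻⁵ / 2.16×10⁻⁴ = 1.71×10⁻¹² F.
C = κε₀A/d scales with κ, so C₂/C₁ = κ = 21.9.
C₂ = 21.9 × 1.71×10⁻¹² = 3.73×10⁻¹¹ F.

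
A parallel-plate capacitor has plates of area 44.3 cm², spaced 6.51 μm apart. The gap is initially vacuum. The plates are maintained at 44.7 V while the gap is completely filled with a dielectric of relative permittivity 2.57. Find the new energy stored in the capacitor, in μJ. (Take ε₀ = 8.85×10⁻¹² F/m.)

A = 44.3 cm² = 4.43×10⁻³ m².
Initially C₁ = ε₀A/d = 8.85×10⁻¹² × 4.43×10⁻³ / 6.51×10⁻⁶ = 6.02×10⁻⁹ F.
U₁ = 6.02×10⁻⁶ J.
Battery connected ⇒ V is held fixed. C₂ = 2.57 C₁ and U = ½CV², so U₂/U₁ = C₂/C₁ = 2.57.
U₂ = 2.57 × 6.02×10⁻⁶ = 1.55×10⁻⁵ J.

U ≈ 15.5 μJ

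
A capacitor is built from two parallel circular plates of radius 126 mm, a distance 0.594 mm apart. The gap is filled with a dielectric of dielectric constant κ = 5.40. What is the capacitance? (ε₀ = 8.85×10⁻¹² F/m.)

C ≈ 4.01 nF

A = π(126 mm)² = 4.99×10⁻² m².
C = κε₀A/d = 5.40 × 8.85×10⁻¹² × 4.99×10⁻² / 5.94×10⁻⁴ = 4.01×10⁻⁹ F.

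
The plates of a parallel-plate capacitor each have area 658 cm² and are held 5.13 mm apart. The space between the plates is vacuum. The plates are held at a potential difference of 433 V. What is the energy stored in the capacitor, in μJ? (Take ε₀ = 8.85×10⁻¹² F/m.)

A = 658 cm² = 6.58×10⁻² m².
C = ε₀A/d = 8.85×10⁻¹² × 6.58×10⁻² / 5.13×10⁻³ = 1.14×10⁻¹⁰ F.
U = ½CV² = ½ × 1.14×10⁻¹⁰ × (433)² = 1.06×10⁻⁵ J.

U ≈ 10.6 μJ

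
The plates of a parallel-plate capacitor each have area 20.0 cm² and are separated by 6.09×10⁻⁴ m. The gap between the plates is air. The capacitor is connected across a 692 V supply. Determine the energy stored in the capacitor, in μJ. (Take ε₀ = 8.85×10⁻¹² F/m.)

6.96 μJ

A = 20.0 cm² = 2.00×10⁻³ m².
C = ε₀A/d = 8.85×10⁻¹² × 2.00×10⁻³ / 6.09×10⁻⁴ = 2.91×10⁻¹¹ F.
U = ½CV² = ½ × 2.91×10⁻¹¹ × (692)² = 6.96×10⁻⁶ J.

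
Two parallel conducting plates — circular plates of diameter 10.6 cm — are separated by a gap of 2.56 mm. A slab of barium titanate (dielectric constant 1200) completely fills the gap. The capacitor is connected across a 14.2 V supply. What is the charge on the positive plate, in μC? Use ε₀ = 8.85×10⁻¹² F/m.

0.520 μC

A = π(10.6/2 cm)² = 8.82×10⁻³ m².
C = κε₀A/d = 1200 × 8.85×10⁻¹² × 8.82×10⁻³ / 2.56×10⁻³ = 3.66×10⁻⁸ F.
Q = CV = 3.66×10⁻⁸ × 14.2 = 5.20×10⁻⁷ C.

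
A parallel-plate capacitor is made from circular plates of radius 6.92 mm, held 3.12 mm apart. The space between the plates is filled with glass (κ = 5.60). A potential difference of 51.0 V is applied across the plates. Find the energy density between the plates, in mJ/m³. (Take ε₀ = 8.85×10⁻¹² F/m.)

u ≈ 6.62 mJ/m³

E = V/d = 51.0 / 3.12×10⁻³ = 1.63×10⁴ V/m.
u = ½κε₀E² = ½ × 5.60 × 8.85×10⁻¹² × (1.63×10⁴)² = 6.62×10⁻³ J/m³.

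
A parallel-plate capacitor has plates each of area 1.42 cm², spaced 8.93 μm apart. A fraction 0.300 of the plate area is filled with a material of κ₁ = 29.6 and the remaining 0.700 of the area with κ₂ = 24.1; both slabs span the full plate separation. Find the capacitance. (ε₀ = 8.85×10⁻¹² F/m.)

A = 1.42 cm² = 1.42×10⁻⁴ m².
Side-by-side slabs ⇒ two capacitors in parallel, each spanning the full gap.
C₁ = κ₁ε₀A₁/d = 29.6 × 8.85×10⁻¹² × 4.26×10⁻⁵ / 8.93×10⁻⁶ = 1.25×10⁻⁹ F.
C₂ = κ₂ε₀A₂/d = 24.1 × 8.85×10⁻¹² × 9.94×10⁻⁵ / 8.93×10⁻⁶ = 2.37×10⁻⁹ F.
C = C₁ + C₂ = 3.62×10⁻⁹ F.

3.62 nF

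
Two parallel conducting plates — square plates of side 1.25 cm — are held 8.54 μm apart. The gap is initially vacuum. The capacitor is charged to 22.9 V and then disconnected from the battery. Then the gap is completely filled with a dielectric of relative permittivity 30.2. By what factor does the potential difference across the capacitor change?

Isolated ⇒ Q is held fixed.
C₂ = 30.2 C₁ and V = Q/C, so V₂/V₁ = C₁/C₂ = 0.0331.

0.0331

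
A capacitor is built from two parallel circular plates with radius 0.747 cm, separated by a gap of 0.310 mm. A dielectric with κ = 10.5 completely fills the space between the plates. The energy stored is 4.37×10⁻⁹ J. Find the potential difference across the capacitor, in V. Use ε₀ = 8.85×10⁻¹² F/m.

12.9 V

A = π(0.747 cm)² = 1.75×10⁻⁴ m².
C = κε₀A/d = 10.5 × 8.85×10⁻¹² × 1.75×10⁻⁴ / 3.10×10⁻⁴ = 5.25×10⁻¹¹ F.
V = √(2U/C) = √(2 × 4.37×10⁻⁹ / 5.25×10⁻¹¹) = 12.9 V.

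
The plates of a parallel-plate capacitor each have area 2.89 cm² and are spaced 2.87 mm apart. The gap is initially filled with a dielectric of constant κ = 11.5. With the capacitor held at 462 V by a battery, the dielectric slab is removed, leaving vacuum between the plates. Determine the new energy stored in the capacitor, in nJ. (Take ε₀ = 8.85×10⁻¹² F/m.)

95.1 nJ

A = 2.89 cm² = 2.89×10⁻⁴ m².
Initially C₁ = κε₀A/d = 11.5 × 8.85×10⁻¹² × 2.89×10⁻⁴ / 2.87×10⁻³ = 1.02×10⁻¹¹ F.
U₁ = 1.09×10⁻⁶ J.
Battery connected ⇒ V is held fixed. C₂ = 0.0870 C₁ and U = ½CV², so U₂/U₁ = C₂/C₁ = 0.0870.
U₂ = 0.0870 × 1.09×10⁻⁶ = 9.51×10⁻⁸ J.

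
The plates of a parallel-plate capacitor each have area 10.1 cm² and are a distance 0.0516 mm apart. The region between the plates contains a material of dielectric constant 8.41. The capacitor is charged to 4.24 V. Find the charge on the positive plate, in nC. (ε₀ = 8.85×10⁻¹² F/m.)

A = 10.1 cm² = 1.01×10⁻³ m².
C = κε₀A/d = 8.41 × 8.85×10⁻¹² × 1.01×10⁻³ / 5.16×10⁻⁵ = 1.46×10⁻⁹ F.
Q = CV = 1.46×10⁻⁹ × 4.24 = 6.18×10⁻⁹ C.

Q ≈ 6.18 nC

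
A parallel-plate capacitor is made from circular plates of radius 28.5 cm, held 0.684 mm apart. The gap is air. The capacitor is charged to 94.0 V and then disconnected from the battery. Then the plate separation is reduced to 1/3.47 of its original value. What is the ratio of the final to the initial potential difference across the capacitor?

0.288

Isolated ⇒ Q is held fixed.
C₂ = 3.47 C₁ and V = Q/C, so V₂/V₁ = C₁/C₂ = 0.288.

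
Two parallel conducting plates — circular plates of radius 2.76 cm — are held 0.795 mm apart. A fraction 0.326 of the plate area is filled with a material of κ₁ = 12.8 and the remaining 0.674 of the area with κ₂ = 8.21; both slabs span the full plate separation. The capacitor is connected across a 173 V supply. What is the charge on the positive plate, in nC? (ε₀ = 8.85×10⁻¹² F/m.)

44.7 nC

A = π(2.76 cm)² = 2.39×10⁻³ m².
Side-by-side slabs ⇒ two capacitors in parallel, each spanning the full gap.
C₁ = κ₁ε₀A₁/d = 12.8 × 8.85×10⁻¹² × 7.80×10⁻⁴ / 7.95×10⁻⁴ = 1.11×10⁻¹⁰ F.
C₂ = κ₂ε₀A₂/d = 8.21 × 8.85×10⁻¹² × 1.61×10⁻³ / 7.95×10⁻⁴ = 1.47×10⁻¹⁰ F.
C = C₁ + C₂ = 2.59×10⁻¹⁰ F.
Q = CV = 2.59×10⁻¹⁰ × 173 = 4.47×10⁻⁸ C.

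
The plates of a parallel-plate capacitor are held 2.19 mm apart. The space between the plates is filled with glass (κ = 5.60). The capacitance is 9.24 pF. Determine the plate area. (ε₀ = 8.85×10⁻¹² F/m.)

A ≈ 408 mm²

A = Cd/(κε₀) = 9.24×10⁻¹² × 2.19×10⁻³ / (5.60 × 8.85×10⁻¹²) = 4.08×10⁻⁴ m².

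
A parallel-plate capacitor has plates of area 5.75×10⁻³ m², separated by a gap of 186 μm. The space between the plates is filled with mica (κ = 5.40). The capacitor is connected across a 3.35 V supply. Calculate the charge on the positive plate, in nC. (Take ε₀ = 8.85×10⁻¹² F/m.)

4.95 nC

C = κε₀A/d = 5.40 × 8.85×10⁻¹² × 5.75×10⁻³ / 1.86×10⁻⁴ = 1.48×10⁻⁹ F.
Q = CV = 1.48×10⁻⁹ × 3.35 = 4.95×10⁻⁹ C.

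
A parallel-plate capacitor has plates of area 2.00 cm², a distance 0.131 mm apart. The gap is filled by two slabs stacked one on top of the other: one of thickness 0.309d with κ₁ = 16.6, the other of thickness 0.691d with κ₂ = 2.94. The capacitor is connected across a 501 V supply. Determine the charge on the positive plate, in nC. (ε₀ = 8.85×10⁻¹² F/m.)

A = 2.00 cm² = 2.00×10⁻⁴ m².
Stacked slabs ⇒ two capacitors in series, each with the full plate area.
C₁ = κ₁ε₀A/d₁ = 16.6 × 8.85×10⁻¹² × 2.00×10⁻⁴ / 4.05×10⁻⁵ = 7.26×10⁻¹⁰ F.
C₂ = κ₂ε₀A/d₂ = 2.94 × 8.85×10⁻¹² × 2.00×10⁻⁴ / 9.05×10⁻⁵ = 5.75×10⁻¹¹ F.
C = (1/C₁ + 1/C₂)⁻¹ = 5.33×10⁻¹¹ F.
Q = CV = 5.33×10⁻¹¹ × 501 = 2.67×10⁻⁸ C.

Q ≈ 26.7 nC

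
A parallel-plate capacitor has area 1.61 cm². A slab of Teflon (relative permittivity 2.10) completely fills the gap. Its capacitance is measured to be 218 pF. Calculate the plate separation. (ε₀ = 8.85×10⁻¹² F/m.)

13.7 μm

A = 1.61 cm² = 1.61×10⁻⁴ m².
d = κε₀A/C = 2.10 × 8.85×10⁻¹² × 1.61×10⁻⁴ / 2.18×10⁻¹⁰ = 1.37×10⁻⁵ m.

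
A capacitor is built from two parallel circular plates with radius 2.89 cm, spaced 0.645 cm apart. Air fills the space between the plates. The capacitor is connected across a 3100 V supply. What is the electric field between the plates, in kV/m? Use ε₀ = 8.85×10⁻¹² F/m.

E = V/d = 3100 / 6.45×10⁻³ = 4.81×10⁵ V/m.

481 kV/m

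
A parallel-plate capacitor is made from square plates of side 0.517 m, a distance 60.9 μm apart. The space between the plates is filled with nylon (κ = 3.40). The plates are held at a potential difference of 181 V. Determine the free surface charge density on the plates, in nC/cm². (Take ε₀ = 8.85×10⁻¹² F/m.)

σ ≈ 8.94 nC/cm²

A = (0.517 m)² = 0.267 m².
C = κε₀A/d = 3.40 × 8.85×10⁻¹² × 0.267 / 6.09×10⁻⁵ = 1.32×10⁻⁷ F.
σ = Q/A = CV/A = 1.32×10⁻⁷ × 181 / 0.267 = 8.94×10⁻⁵ C/m².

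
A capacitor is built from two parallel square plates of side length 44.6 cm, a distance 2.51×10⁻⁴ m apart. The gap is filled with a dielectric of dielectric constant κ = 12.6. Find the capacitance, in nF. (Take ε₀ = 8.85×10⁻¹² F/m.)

C ≈ 88.4 nF

A = (44.6 cm)² = 0.199 m².
C = κε₀A/d = 12.6 × 8.85×10⁻¹² × 0.199 / 2.51×10⁻⁴ = 8.84×10⁻⁸ F.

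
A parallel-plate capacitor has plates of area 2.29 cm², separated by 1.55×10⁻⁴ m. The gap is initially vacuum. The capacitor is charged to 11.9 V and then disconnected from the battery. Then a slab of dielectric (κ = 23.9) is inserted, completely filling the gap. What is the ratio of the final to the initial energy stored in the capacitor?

0.0418

Isolated ⇒ Q is held fixed.
C₂ = 23.9 C₁ and U = Q²/(2C), so U₂/U₁ = C₁/C₂ = 0.0418.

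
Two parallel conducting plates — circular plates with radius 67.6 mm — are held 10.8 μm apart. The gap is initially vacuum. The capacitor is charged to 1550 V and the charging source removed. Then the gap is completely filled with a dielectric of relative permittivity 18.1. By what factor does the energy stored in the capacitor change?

Isolated ⇒ Q is held fixed.
C₂ = 18.1 C₁ and U = Q²/(2C), so U₂/U₁ = C₁/C₂ = 0.0552.

0.0552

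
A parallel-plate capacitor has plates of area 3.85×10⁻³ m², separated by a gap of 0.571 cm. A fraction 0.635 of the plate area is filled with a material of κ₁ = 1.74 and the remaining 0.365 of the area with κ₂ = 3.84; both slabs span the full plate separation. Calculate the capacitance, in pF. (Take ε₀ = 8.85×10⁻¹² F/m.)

Side-by-side slabs ⇒ two capacitors in parallel, each spanning the full gap.
C₁ = κ₁ε₀A₁/d = 1.74 × 8.85×10⁻¹² × 2.44×10⁻³ / 5.71×10⁻³ = 6.59×10⁻¹² F.
C₂ = κ₂ε₀A₂/d = 3.84 × 8.85×10⁻¹² × 1.41×10⁻³ / 5.71×10⁻³ = 8.36×10⁻¹² F.
C = C₁ + C₂ = 1.50×10⁻¹¹ F.

15.0 pF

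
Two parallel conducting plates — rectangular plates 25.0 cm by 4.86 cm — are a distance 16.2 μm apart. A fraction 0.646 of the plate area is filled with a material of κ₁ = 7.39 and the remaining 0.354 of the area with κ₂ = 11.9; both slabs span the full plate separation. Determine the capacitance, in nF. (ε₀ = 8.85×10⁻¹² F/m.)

A = 25.0 × 4.86 cm² = 1.22×10⁻² m².
Side-by-side slabs ⇒ two capacitors in parallel, each spanning the full gap.
C₁ = κ₁ε₀A₁/d = 7.39 × 8.85×10⁻¹² × 7.85×10⁻³ / 1.62×10⁻⁵ = 3.17×10⁻⁸ F.
C₂ = κ₂ε₀A₂/d = 11.9 × 8.85×10⁻¹² × 4.30×10⁻³ / 1.62×10⁻⁵ = 2.80×10⁻⁸ F.
C = C₁ + C₂ = 5.96×10⁻⁸ F.

59.6 nF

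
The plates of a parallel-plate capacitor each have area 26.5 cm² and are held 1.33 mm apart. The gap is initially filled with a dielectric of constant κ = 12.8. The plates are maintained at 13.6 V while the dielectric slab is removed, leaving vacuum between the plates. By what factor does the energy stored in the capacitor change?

0.0781

Battery connected ⇒ V is held fixed.
C₂ = 0.0781 C₁ and U = ½CV², so U₂/U₁ = C₂/C₁ = 0.0781.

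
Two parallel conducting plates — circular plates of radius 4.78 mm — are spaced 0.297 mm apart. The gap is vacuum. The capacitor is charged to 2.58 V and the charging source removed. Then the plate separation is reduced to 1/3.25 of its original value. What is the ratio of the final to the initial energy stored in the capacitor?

Isolated ⇒ Q is held fixed.
C₂ = 3.25 C₁ and U = Q²/(2C), so U₂/U₁ = C₁/C₂ = 0.308.

0.308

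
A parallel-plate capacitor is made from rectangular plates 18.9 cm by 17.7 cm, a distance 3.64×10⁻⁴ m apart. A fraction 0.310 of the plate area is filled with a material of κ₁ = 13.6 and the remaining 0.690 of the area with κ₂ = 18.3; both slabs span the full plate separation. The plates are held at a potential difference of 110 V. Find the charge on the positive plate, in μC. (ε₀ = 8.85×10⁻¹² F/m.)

1.51 μC

A = 18.9 × 17.7 cm² = 3.35×10⁻² m².
Side-by-side slabs ⇒ two capacitors in parallel, each spanning the full gap.
C₁ = κ₁ε₀A₁/d = 13.6 × 8.85×10⁻¹² × 1.04×10⁻² / 3.64×10⁻⁴ = 3.43×10⁻⁹ F.
C₂ = κ₂ε₀A₂/d = 18.3 × 8.85×10⁻¹² × 2.31×10⁻² / 3.64×10⁻⁴ = 1.03×10⁻⁸ F.
C = C₁ + C₂ = 1.37×10⁻⁸ F.
Q = CV = 1.37×10⁻⁸ × 110 = 1.51×10⁻⁶ C.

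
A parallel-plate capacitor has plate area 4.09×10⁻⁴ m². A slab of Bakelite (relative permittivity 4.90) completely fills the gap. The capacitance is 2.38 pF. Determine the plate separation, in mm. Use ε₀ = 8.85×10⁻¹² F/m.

d = κε₀A/C = 4.90 × 8.85×10⁻¹² × 4.09×10⁻⁴ / 2.38×10⁻¹² = 7.45×10⁻³ m.

d ≈ 7.45 mm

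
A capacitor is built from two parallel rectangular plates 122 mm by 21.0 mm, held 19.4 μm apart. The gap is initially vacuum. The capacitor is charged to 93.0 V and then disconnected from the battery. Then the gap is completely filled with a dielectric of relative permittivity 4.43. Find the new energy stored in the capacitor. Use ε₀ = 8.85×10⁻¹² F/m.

A = 122 × 21.0 mm² = 2.56×10⁻³ m².
Initially C₁ = ε₀A/d = 8.85×10⁻¹² × 2.56×10⁻³ / 1.94×10⁻⁵ = 1.17×10⁻⁹ F.
U₁ = 5.05×10⁻⁶ J.
Isolated ⇒ Q is held fixed. C₂ = 4.43 C₁ and U = Q²/(2C), so U₂/U₁ = C₁/C₂ = 0.226.
U₂ = 0.226 × 5.05×10⁻⁶ = 1.14×10⁻⁶ J.

U ≈ 1.14 μJ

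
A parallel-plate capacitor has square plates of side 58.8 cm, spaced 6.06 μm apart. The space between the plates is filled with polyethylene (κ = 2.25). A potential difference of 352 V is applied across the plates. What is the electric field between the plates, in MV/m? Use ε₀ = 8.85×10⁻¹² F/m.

58.1 MV/m

E = V/d = 352 / 6.06×10⁻⁶ = 5.81×10⁷ V/m.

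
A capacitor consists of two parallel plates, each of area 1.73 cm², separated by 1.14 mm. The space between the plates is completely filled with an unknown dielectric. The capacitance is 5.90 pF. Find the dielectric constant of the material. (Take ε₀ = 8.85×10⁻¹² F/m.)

4.39

A = 1.73 cm² = 1.73×10⁻⁴ m².
κ = Cd/(ε₀A) = 5.90×10⁻¹² × 1.14×10⁻³ / (8.85×10⁻¹² × 1.73×10⁻⁴) = 4.39.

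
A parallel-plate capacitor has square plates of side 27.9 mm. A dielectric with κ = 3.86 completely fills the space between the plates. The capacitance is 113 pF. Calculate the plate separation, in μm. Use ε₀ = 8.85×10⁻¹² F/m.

d ≈ 235 μm

A = (27.9 mm)² = 7.78×10⁻⁴ m².
d = κε₀A/C = 3.86 × 8.85×10⁻¹² × 7.78×10⁻⁴ / 1.13×10⁻¹⁰ = 2.35×10⁻⁴ m.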